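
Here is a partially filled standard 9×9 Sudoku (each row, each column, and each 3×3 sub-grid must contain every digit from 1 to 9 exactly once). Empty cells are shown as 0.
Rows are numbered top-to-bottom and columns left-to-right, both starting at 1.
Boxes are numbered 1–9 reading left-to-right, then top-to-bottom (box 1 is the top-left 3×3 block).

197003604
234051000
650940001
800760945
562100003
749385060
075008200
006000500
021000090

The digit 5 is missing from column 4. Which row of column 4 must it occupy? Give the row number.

9

Consider where 5 can go in column 4.
R1C4 is out (box 2 already has a 5).
R2C4 is out (row 2 already has a 5).
R7C4 is out (row 7 already has a 5).
R8C4 is out (row 8 already has a 5).
So the only cell in column 4 that can hold 5 is R9C4.
That is row 9.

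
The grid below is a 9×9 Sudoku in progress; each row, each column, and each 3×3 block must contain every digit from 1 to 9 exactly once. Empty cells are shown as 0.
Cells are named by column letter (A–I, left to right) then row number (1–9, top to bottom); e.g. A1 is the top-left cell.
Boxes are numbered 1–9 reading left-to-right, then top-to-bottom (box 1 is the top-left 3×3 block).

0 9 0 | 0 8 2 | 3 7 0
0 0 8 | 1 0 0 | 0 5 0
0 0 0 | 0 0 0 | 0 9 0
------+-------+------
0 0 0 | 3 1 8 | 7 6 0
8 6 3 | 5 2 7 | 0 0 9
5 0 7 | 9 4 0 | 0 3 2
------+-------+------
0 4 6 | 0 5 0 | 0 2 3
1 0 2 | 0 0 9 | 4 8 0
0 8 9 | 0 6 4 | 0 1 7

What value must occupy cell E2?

Cell E2 itself could take any of {3, 7, 9} by direct elimination.
Consider where 9 can go in column E.
E3 is out (row 3 already has a 9).
E8 is out (row 8 already has a 9).
So the only cell in column E that can hold 9 is E2.
Therefore E2 = 9.

9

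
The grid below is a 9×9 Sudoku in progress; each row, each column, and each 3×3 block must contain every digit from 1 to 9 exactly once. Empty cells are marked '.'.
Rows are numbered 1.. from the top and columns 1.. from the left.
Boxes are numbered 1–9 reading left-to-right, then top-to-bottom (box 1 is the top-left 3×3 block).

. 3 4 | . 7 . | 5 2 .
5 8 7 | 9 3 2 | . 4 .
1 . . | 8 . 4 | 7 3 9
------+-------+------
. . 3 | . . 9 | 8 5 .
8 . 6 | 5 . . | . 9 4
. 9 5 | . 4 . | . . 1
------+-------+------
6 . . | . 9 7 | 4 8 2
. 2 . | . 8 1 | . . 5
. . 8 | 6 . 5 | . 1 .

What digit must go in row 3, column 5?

Cell row 3, column 5 itself could take any of {5, 6} by direct elimination.
Consider where 5 can go in row 3.
row 3, column 2 is out (box 1 already has a 5).
row 3, column 3 is out (column 3 already has a 5).
So the only cell in row 3 that can hold 5 is row 3, column 5.
Therefore row 3, column 5 = 5.

5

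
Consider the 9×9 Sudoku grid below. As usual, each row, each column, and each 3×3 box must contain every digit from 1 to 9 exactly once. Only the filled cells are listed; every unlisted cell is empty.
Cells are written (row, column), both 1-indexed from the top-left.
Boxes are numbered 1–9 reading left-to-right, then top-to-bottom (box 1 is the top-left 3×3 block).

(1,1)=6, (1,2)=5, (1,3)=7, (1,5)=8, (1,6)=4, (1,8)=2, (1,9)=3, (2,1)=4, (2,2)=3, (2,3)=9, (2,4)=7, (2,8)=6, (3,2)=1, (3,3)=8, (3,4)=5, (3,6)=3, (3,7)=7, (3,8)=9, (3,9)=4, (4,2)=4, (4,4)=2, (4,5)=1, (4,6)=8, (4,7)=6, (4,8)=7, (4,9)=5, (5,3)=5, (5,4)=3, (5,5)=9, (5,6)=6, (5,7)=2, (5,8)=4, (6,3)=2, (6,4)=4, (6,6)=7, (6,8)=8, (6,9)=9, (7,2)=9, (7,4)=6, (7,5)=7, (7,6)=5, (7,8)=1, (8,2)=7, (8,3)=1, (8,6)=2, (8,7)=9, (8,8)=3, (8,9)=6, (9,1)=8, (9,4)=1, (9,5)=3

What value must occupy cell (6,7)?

3

Cell (6,7) itself could take any of {1, 3} by direct elimination.
Consider where 3 can go in column 7.
(1,7) is out (row 1 already has a 3).
(2,7) is out (row 2 already has a 3).
(7,7) is out (box 9 already has a 3).
(9,7) is out (row 9 already has a 3).
So the only cell in column 7 that can hold 3 is (6,7).
Therefore (6,7) = 3.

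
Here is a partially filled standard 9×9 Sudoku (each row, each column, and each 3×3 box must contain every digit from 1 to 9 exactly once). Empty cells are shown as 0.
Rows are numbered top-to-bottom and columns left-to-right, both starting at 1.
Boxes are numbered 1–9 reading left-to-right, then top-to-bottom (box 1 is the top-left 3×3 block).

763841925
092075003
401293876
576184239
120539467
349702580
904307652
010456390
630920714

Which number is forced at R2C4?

Row 2 already contains {2, 3, 5, 7, 9}.
Column 4 already contains {1, 2, 3, 4, 5, 7, 8, 9}.
Its 3×3 block (box 2) already contains {1, 2, 3, 4, 5, 7, 8, 9}.
The only value from 1–9 not eliminated is 6, so R2C4 = 6.

6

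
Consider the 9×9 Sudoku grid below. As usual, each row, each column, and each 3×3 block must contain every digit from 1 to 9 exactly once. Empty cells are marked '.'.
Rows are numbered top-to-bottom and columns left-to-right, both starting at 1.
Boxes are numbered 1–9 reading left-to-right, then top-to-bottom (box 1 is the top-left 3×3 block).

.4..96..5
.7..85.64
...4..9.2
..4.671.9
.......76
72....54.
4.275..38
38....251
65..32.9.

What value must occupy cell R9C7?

Cell R9C7 itself could take any of {4, 7} by direct elimination.
Consider where 4 can go in box 9.
R7C7 is out (row 7 already has a 4).
R9C9 is out (column 9 already has a 4).
So the only cell in box 9 that can hold 4 is R9C7.
Therefore R9C7 = 4.

4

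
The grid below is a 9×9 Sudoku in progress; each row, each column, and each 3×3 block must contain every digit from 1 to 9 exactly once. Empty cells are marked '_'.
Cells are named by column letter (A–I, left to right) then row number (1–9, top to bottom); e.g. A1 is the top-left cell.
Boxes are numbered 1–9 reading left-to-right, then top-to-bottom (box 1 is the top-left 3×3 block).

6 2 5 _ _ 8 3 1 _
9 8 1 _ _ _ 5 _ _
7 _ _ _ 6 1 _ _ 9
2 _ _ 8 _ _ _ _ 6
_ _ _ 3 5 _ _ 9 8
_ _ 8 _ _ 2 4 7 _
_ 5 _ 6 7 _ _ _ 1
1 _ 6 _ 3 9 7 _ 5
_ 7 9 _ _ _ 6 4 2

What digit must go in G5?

2

Cell G5 itself could take any of {1, 2} by direct elimination.
Consider where 2 can go in box 6.
G4 is out (row 4 already has a 2).
H4 is out (row 4 already has a 2).
I6 is out (row 6 already has a 2).
So the only cell in box 6 that can hold 2 is G5.
Therefore G5 = 2.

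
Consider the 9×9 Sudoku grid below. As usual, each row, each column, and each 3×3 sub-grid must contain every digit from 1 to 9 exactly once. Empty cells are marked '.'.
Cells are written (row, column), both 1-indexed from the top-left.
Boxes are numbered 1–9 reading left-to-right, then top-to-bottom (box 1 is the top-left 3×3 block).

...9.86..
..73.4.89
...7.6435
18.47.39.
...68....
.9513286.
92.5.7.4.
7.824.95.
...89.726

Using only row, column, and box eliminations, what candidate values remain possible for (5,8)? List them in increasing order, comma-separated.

1,7

Row 5 already contains {6, 8}.
Column 8 already contains {2, 3, 4, 5, 6, 8, 9}.
Its 3×3 block (box 6) already contains {3, 6, 8, 9}.
Removing those from 1–9 leaves {1, 7} as the candidates for (5,8).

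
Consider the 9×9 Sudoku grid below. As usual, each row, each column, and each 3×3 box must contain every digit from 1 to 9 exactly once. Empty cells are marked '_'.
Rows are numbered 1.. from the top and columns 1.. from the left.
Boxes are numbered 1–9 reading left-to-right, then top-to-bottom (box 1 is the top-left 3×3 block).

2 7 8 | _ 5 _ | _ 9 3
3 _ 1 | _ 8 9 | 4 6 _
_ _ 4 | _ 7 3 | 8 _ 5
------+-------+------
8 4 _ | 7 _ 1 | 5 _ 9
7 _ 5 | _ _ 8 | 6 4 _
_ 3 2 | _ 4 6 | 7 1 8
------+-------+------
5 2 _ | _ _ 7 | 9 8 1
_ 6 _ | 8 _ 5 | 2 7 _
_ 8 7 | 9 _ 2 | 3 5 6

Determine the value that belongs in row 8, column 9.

Row 8 already contains {2, 5, 6, 7, 8}.
Column 9 already contains {1, 3, 5, 6, 8, 9}.
Its 3×3 block (box 9) already contains {1, 2, 3, 5, 6, 7, 8, 9}.
The only value from 1–9 not eliminated is 4, so row 8, column 9 = 4.

4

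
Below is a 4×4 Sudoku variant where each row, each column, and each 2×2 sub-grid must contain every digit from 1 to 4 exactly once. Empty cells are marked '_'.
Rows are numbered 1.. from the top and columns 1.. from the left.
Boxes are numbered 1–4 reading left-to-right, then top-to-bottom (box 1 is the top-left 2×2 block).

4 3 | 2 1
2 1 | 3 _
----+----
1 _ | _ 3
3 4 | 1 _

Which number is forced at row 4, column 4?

Row 4 already contains {1, 3, 4}.
Column 4 already contains {1, 3}.
Its 2×2 block (box 4) already contains {1, 3}.
The only value from 1–4 not eliminated is 2, so row 4, column 4 = 2.

2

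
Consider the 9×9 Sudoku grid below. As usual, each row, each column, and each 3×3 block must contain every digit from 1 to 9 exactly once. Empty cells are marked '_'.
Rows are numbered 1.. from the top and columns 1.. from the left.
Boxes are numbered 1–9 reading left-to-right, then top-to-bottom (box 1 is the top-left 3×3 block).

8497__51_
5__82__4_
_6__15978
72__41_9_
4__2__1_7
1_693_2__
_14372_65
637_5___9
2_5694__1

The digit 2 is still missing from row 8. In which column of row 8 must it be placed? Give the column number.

Consider where 2 can go in row 8.
row 8, column 4 is out (column 4 already has a 2).
row 8, column 6 is out (column 6 already has a 2).
row 8, column 7 is out (column 7 already has a 2).
So the only cell in row 8 that can hold 2 is row 8, column 8.
That is column 8.

8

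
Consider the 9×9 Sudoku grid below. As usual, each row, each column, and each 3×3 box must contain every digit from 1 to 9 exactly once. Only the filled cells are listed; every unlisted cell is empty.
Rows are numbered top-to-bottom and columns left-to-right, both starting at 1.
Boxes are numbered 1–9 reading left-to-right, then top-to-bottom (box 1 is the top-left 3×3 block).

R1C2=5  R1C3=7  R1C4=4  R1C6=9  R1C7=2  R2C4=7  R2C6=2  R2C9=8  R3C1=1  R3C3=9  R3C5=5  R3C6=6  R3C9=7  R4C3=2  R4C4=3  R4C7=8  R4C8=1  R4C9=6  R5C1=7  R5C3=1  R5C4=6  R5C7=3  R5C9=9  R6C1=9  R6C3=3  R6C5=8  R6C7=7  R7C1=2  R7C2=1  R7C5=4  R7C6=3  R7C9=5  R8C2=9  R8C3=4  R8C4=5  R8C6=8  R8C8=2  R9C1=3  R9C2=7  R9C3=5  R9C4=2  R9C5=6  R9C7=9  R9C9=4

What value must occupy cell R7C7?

6

Row 7 already contains {1, 2, 3, 4, 5}.
Column 7 already contains {2, 3, 7, 8, 9}.
Its 3×3 block (box 9) already contains {2, 4, 5, 9}.
The only value from 1–9 not eliminated is 6, so R7C7 = 6.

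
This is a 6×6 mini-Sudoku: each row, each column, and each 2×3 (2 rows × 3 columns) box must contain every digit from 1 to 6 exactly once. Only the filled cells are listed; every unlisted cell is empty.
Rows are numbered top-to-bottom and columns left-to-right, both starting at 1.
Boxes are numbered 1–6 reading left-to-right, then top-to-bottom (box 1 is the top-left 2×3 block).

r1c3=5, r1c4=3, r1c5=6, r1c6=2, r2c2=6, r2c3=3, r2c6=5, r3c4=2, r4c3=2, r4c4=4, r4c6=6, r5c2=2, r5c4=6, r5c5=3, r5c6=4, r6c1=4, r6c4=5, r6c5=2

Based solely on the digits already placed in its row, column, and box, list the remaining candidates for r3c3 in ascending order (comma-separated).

Row 3 already contains {2}.
Column 3 already contains {2, 3, 5}.
Its 2×3 block (box 3) already contains {2}.
Removing those from 1–6 leaves {1, 4, 6} as the candidates for r3c3.

1,4,6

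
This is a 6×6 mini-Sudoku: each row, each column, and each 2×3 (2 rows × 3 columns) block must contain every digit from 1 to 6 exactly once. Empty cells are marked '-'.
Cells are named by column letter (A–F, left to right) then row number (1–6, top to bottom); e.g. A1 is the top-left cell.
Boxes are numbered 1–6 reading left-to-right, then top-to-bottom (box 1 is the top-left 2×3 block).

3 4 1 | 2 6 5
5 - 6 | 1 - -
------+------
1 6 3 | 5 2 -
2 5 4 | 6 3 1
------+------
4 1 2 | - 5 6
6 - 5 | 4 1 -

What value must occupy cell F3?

Row 3 already contains {1, 2, 3, 5, 6}.
Column F already contains {1, 5, 6}.
Its 2×3 block (box 4) already contains {1, 2, 3, 5, 6}.
The only value from 1–6 not eliminated is 4, so F3 = 4.

4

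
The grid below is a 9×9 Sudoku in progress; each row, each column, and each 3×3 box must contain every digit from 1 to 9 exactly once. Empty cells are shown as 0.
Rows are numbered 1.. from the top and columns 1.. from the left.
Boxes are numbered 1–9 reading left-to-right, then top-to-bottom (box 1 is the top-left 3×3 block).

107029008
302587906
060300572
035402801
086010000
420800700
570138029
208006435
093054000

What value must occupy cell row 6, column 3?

Cell row 6, column 3 itself could take any of {1, 9} by direct elimination.
Consider where 1 can go in column 3.
row 3, column 3 is out (box 1 already has a 1).
row 7, column 3 is out (row 7 already has a 1).
So the only cell in column 3 that can hold 1 is row 6, column 3.
Therefore row 6, column 3 = 1.

1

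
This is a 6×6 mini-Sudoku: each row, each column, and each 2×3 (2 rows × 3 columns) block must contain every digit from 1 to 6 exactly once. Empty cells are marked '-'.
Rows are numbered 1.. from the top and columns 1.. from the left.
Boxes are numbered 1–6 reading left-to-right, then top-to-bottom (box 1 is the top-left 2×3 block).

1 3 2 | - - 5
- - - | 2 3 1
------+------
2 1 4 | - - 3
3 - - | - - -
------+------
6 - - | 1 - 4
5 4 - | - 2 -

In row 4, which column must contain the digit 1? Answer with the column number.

Consider where 1 can go in row 4.
row 4, column 2 is out (column 2 already has a 1).
row 4, column 3 is out (box 3 already has a 1).
row 4, column 4 is out (column 4 already has a 1).
row 4, column 6 is out (column 6 already has a 1).
So the only cell in row 4 that can hold 1 is row 4, column 5.
That is column 5.

5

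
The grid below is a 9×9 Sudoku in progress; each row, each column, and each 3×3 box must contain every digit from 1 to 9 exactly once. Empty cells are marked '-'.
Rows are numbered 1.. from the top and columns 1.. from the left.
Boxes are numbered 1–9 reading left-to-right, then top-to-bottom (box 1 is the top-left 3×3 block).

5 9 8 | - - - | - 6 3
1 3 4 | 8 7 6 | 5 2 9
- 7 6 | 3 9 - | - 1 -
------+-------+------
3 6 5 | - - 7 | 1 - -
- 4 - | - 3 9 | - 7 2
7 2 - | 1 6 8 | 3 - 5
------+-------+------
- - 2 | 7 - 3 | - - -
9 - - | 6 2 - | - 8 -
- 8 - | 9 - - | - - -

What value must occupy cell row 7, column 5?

8

Cell row 7, column 5 itself could take any of {1, 4, 5, 8} by direct elimination.
Consider where 8 can go in column 5.
row 1, column 5 is out (row 1 already has a 8).
row 4, column 5 is out (box 5 already has a 8).
row 9, column 5 is out (row 9 already has a 8).
So the only cell in column 5 that can hold 8 is row 7, column 5.
Therefore row 7, column 5 = 8.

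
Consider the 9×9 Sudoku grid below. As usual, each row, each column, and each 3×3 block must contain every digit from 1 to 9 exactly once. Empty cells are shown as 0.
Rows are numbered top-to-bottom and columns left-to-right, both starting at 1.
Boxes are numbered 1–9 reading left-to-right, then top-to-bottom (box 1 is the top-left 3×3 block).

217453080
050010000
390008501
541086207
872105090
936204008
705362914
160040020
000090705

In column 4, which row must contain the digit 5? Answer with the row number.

8

Consider where 5 can go in column 4.
R2C4 is out (row 2 already has a 5).
R3C4 is out (row 3 already has a 5).
R4C4 is out (row 4 already has a 5).
R9C4 is out (row 9 already has a 5).
So the only cell in column 4 that can hold 5 is R8C4.
That is row 8.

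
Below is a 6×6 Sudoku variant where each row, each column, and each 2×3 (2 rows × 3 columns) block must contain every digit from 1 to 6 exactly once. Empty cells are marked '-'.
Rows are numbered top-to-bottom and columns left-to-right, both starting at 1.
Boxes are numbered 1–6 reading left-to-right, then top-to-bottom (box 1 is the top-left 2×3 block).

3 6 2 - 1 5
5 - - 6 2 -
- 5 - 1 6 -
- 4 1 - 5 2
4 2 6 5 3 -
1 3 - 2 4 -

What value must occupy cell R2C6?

3

Cell R2C6 itself could take any of {3, 4} by direct elimination.
Consider where 3 can go in box 2.
R1C4 is out (row 1 already has a 3).
So the only cell in box 2 that can hold 3 is R2C6.
Therefore R2C6 = 3.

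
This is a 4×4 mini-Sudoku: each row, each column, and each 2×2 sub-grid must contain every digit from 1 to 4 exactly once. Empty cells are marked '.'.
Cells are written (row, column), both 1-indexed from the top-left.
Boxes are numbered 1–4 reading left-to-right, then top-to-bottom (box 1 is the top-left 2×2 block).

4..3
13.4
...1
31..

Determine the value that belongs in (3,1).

Row 3 already contains {1}.
Column 1 already contains {1, 3, 4}.
Its 2×2 block (box 3) already contains {1, 3}.
The only value from 1–4 not eliminated is 2, so (3,1) = 2.

2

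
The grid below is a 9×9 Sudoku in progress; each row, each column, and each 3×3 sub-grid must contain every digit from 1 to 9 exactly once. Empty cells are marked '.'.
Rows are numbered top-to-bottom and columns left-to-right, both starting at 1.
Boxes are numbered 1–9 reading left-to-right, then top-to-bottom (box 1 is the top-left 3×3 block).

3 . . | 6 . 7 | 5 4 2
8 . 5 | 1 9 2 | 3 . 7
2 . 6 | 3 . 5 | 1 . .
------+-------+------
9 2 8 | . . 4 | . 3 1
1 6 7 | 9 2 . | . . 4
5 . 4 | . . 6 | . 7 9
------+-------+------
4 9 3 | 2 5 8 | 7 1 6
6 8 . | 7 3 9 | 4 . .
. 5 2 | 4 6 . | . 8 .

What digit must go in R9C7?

Row 9 already contains {2, 4, 5, 6, 8}.
Column 7 already contains {1, 3, 4, 5, 7}.
Its 3×3 block (box 9) already contains {1, 4, 6, 7, 8}.
The only value from 1–9 not eliminated is 9, so R9C7 = 9.

9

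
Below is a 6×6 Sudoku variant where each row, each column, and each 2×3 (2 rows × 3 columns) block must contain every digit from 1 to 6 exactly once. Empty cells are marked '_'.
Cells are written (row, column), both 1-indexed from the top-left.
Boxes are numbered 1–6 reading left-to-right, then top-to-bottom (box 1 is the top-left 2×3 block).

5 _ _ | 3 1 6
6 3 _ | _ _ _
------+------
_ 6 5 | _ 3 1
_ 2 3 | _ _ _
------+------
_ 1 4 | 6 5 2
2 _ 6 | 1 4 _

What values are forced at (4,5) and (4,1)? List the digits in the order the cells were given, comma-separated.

For (4,5):
  Row 4 already contains {2, 3}.
  Column 5 already contains {1, 3, 4, 5}.
  Its 2×3 block (box 4) already contains {1, 3}.
  The only value from 1–6 not eliminated is 6, so (4,5) = 6.
For (4,1):
  Consider where 1 can go in column 1.
  (3,1) is out (row 3 already has a 1).
  (5,1) is out (row 5 already has a 1).
  So the only cell in column 1 that can hold 1 is (4,1).
  So (4,1) = 1.

6,1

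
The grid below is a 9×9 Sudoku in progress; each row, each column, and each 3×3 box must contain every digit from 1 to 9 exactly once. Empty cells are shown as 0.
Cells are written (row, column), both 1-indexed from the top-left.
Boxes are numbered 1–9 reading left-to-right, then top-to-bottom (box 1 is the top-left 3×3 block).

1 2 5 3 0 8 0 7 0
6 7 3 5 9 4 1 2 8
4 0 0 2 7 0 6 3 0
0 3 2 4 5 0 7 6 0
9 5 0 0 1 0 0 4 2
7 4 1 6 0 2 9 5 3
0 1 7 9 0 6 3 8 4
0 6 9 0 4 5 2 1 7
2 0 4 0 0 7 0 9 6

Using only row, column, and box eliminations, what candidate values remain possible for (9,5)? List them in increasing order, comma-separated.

3,8

Row 9 already contains {2, 4, 6, 7, 9}.
Column 5 already contains {1, 4, 5, 7, 9}.
Its 3×3 block (box 8) already contains {4, 5, 6, 7, 9}.
Removing those from 1–9 leaves {3, 8} as the candidates for (9,5).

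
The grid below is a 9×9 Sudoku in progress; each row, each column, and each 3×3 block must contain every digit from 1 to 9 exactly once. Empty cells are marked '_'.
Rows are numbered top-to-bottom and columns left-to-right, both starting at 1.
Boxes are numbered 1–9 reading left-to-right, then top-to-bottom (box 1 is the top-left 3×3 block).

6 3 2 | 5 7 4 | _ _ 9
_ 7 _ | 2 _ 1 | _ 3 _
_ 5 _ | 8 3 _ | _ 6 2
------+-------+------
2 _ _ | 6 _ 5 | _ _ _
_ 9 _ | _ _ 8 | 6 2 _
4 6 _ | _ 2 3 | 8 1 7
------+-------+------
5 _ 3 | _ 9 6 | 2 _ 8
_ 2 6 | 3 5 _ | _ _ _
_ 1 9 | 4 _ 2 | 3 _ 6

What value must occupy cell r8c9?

Cell r8c9 itself could take any of {1, 4} by direct elimination.
Consider where 1 can go in column 9.
r2c9 is out (row 2 already has a 1).
r4c9 is out (box 6 already has a 1).
r5c9 is out (box 6 already has a 1).
So the only cell in column 9 that can hold 1 is r8c9.
Therefore r8c9 = 1.

1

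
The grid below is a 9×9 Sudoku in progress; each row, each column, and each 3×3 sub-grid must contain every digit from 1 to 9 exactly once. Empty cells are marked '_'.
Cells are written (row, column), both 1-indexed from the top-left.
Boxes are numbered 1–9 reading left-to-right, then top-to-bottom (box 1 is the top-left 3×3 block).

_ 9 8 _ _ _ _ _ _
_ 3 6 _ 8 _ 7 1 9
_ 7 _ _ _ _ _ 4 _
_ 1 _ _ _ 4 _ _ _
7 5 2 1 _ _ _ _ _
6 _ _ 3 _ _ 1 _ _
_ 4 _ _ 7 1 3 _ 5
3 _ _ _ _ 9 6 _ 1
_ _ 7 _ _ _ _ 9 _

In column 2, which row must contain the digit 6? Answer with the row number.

9

Consider where 6 can go in column 2.
(6,2) is out (row 6 already has a 6).
(8,2) is out (row 8 already has a 6).
So the only cell in column 2 that can hold 6 is (9,2).
That is row 9.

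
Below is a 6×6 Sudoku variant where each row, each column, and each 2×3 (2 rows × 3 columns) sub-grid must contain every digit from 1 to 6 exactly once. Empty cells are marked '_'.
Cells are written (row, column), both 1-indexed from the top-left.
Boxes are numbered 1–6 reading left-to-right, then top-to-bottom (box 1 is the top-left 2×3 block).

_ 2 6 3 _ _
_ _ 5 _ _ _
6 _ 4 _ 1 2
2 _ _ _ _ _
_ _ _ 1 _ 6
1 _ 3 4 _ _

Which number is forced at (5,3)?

Row 5 already contains {1, 6}.
Column 3 already contains {3, 4, 5, 6}.
Its 2×3 block (box 5) already contains {1, 3}.
The only value from 1–6 not eliminated is 2, so (5,3) = 2.

2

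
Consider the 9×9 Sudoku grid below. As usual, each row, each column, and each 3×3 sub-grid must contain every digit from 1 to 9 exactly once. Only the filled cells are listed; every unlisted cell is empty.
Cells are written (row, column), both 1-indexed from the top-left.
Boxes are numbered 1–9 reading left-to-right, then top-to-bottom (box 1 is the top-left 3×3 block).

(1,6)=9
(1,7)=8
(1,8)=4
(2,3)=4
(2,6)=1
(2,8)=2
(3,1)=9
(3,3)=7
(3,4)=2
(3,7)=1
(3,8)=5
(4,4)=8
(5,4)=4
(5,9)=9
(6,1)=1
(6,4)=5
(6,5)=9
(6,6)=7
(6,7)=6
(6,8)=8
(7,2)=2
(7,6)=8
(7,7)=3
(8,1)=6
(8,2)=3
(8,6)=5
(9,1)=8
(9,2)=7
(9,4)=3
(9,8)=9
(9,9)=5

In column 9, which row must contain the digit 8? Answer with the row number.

Consider where 8 can go in column 9.
(1,9) is out (row 1 already has a 8). (2,9) is out (box 3 already has a 8). (3,9) is out (box 3 already has a 8). (4,9) is out (row 4 already has a 8). The remaining empty cells in column 9 are similarly blocked.
So the only cell in column 9 that can hold 8 is (8,9).
That is row 8.

8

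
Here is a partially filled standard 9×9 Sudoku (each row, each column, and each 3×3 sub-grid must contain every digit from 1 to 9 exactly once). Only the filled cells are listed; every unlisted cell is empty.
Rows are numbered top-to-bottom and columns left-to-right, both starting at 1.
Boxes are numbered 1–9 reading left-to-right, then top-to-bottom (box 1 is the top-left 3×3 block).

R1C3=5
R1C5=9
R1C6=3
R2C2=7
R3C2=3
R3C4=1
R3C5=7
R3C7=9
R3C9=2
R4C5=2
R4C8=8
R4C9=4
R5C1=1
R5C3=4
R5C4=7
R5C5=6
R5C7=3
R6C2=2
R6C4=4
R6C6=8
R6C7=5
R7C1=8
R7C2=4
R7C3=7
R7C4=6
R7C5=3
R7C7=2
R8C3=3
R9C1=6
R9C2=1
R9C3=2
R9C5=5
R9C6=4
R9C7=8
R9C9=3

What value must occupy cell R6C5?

Row 6 already contains {2, 4, 5, 8}.
Column 5 already contains {2, 3, 5, 6, 7, 9}.
Its 3×3 block (box 5) already contains {2, 4, 6, 7, 8}.
The only value from 1–9 not eliminated is 1, so R6C5 = 1.

1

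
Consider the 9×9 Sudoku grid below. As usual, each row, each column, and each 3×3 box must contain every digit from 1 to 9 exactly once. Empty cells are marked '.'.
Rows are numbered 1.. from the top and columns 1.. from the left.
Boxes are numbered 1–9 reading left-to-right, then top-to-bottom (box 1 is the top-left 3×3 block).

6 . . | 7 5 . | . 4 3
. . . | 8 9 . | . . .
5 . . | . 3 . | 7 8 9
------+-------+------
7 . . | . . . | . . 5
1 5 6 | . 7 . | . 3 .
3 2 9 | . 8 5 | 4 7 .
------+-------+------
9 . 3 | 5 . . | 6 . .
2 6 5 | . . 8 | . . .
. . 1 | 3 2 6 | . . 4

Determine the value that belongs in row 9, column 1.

8

Row 9 already contains {1, 2, 3, 4, 6}.
Column 1 already contains {1, 2, 3, 5, 6, 7, 9}.
Its 3×3 block (box 7) already contains {1, 2, 3, 5, 6, 9}.
The only value from 1–9 not eliminated is 8, so row 9, column 1 = 8.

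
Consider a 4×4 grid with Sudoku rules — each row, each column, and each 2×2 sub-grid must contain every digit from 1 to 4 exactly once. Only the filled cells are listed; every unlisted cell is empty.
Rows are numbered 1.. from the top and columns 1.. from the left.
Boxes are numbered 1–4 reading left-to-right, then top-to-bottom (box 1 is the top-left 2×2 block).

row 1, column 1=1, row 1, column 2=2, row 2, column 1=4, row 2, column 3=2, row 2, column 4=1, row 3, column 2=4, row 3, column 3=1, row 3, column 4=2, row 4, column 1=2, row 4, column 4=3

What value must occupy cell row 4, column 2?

1

Row 4 already contains {2, 3}.
Column 2 already contains {2, 4}.
Its 2×2 block (box 3) already contains {2, 4}.
The only value from 1–4 not eliminated is 1, so row 4, column 2 = 1.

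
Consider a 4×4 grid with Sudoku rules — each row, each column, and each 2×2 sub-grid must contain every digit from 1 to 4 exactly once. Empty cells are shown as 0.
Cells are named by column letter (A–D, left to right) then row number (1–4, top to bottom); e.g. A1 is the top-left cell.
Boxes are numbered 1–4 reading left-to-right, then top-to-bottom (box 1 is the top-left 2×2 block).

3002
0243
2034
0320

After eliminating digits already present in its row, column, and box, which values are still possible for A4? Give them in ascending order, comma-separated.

1,4

Row 4 already contains {2, 3}.
Column A already contains {2, 3}.
Its 2×2 block (box 3) already contains {2, 3}.
Removing those from 1–4 leaves {1, 4} as the candidates for A4.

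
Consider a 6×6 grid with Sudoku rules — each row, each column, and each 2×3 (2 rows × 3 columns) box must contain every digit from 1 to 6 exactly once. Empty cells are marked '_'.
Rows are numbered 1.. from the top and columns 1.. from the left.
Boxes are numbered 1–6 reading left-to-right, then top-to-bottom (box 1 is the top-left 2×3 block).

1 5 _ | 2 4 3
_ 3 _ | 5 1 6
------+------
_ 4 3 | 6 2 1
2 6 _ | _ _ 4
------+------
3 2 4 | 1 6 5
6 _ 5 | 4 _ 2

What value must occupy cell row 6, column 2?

Row 6 already contains {2, 4, 5, 6}.
Column 2 already contains {2, 3, 4, 5, 6}.
Its 2×3 block (box 5) already contains {2, 3, 4, 5, 6}.
The only value from 1–6 not eliminated is 1, so row 6, column 2 = 1.

1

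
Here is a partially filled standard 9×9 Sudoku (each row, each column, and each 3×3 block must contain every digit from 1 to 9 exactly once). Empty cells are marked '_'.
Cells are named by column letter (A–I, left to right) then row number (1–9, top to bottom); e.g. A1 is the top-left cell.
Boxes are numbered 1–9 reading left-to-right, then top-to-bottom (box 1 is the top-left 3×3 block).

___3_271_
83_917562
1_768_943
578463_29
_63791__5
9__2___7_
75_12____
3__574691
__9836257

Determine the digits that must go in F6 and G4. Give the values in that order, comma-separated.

For F6:
  Consider where 8 can go in box 5.
  E6 is out (column E already has a 8).
  So the only cell in box 5 that can hold 8 is F6.
  So F6 = 8.
For G4:
  Row 4 already contains {2, 3, 4, 5, 6, 7, 8, 9}.
  Column G already contains {2, 5, 6, 7, 9}.
  Its 3×3 block (box 6) already contains {2, 5, 7, 9}.
  The only value from 1–9 not eliminated is 1, so G4 = 1.

8,1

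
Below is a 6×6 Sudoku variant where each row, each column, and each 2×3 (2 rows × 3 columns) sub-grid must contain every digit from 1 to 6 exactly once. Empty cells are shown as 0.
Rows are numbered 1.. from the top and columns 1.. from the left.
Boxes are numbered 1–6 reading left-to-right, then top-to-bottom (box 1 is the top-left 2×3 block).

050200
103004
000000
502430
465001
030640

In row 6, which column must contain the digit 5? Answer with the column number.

Consider where 5 can go in row 6.
row 6, column 1 is out (column 1 already has a 5).
row 6, column 3 is out (column 3 already has a 5).
So the only cell in row 6 that can hold 5 is row 6, column 6.
That is column 6.

6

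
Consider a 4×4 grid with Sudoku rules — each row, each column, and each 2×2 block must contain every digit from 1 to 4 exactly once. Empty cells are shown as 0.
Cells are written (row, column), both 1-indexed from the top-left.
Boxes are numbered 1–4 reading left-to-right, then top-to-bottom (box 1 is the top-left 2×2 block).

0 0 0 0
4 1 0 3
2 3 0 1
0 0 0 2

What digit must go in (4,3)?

3

Cell (4,3) itself could take any of {3, 4} by direct elimination.
Consider where 3 can go in box 4.
(3,3) is out (row 3 already has a 3).
So the only cell in box 4 that can hold 3 is (4,3).
Therefore (4,3) = 3.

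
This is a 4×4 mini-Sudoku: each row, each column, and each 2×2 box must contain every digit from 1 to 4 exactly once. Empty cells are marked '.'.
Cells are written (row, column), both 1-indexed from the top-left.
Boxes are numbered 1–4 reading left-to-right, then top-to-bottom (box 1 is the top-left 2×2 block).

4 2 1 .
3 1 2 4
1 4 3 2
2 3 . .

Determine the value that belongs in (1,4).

3

Row 1 already contains {1, 2, 4}.
Column 4 already contains {2, 4}.
Its 2×2 block (box 2) already contains {1, 2, 4}.
The only value from 1–4 not eliminated is 3, so (1,4) = 3.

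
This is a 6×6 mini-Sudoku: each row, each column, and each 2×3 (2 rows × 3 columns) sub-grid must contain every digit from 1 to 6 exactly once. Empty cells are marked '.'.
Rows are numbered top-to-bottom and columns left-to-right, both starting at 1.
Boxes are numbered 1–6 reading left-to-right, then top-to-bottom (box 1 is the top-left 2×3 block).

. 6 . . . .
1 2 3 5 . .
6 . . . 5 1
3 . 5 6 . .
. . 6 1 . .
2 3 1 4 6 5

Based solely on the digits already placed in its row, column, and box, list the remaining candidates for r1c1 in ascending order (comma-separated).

4,5

Row 1 already contains {6}.
Column 1 already contains {1, 2, 3, 6}.
Its 2×3 block (box 1) already contains {1, 2, 3, 6}.
Removing those from 1–6 leaves {4, 5} as the candidates for r1c1.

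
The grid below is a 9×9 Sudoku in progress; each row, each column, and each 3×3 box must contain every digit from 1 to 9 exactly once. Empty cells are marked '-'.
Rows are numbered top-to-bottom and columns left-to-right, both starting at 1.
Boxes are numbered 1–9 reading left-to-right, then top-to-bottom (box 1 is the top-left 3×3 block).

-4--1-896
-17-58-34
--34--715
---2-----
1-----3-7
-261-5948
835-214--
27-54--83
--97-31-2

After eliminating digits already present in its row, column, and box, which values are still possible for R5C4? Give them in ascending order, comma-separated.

Row 5 already contains {1, 3, 7}.
Column 4 already contains {1, 2, 4, 5, 7}.
Its 3×3 block (box 5) already contains {1, 2, 5}.
Removing those from 1–9 leaves {6, 8, 9} as the candidates for R5C4.

6,8,9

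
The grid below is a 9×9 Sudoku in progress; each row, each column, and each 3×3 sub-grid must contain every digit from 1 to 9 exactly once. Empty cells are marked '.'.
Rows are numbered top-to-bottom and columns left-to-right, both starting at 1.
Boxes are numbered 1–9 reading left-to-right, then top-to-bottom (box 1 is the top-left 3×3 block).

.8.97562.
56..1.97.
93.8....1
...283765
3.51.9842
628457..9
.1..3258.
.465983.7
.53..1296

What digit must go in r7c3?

Cell r7c3 itself could take any of {7, 9} by direct elimination.
Consider where 9 can go in row 7.
r7c1 is out (column 1 already has a 9).
r7c4 is out (column 4 already has a 9).
r7c9 is out (column 9 already has a 9).
So the only cell in row 7 that can hold 9 is r7c3.
Therefore r7c3 = 9.

9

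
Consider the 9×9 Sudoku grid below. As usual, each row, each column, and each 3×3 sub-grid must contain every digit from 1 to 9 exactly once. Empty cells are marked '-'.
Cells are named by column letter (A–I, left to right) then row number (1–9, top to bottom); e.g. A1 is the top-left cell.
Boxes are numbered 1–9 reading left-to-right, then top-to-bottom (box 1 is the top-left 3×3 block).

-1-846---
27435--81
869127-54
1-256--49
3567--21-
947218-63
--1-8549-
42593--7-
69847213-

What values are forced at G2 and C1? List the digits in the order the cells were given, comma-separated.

For G2:
  Consider where 6 can go in row 2.
  F2 is out (column F already has a 6).
  So the only cell in row 2 that can hold 6 is G2.
  So G2 = 6.
For C1:
  Row 1 already contains {1, 4, 6, 8}.
  Column C already contains {1, 2, 4, 5, 6, 7, 8, 9}.
  Its 3×3 block (box 1) already contains {1, 2, 4, 6, 7, 8, 9}.
  The only value from 1–9 not eliminated is 3, so C1 = 3.

6,3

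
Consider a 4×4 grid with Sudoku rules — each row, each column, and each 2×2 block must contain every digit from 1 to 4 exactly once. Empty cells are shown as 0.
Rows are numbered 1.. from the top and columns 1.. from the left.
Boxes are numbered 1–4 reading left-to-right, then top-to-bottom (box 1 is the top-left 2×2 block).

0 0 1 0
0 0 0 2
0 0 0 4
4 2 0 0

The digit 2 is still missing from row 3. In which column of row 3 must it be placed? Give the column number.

3

Consider where 2 can go in row 3.
row 3, column 1 is out (box 3 already has a 2).
row 3, column 2 is out (column 2 already has a 2).
So the only cell in row 3 that can hold 2 is row 3, column 3.
That is column 3.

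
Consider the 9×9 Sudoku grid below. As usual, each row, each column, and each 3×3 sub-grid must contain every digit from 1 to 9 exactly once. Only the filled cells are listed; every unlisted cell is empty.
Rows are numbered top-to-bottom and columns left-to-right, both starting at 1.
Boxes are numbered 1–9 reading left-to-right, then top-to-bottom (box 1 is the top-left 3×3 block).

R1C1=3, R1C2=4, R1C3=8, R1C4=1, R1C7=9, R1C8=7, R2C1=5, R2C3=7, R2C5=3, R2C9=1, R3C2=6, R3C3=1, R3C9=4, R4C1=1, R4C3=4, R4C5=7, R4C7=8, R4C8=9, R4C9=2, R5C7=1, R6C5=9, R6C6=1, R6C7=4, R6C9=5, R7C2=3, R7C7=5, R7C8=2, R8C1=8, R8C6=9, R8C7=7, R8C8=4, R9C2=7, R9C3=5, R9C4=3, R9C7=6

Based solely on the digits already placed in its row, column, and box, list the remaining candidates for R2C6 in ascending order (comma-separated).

2,4,6,8

Row 2 already contains {1, 3, 5, 7}.
Column 6 already contains {1, 9}.
Its 3×3 block (box 2) already contains {1, 3}.
Removing those from 1–9 leaves {2, 4, 6, 8} as the candidates for R2C6.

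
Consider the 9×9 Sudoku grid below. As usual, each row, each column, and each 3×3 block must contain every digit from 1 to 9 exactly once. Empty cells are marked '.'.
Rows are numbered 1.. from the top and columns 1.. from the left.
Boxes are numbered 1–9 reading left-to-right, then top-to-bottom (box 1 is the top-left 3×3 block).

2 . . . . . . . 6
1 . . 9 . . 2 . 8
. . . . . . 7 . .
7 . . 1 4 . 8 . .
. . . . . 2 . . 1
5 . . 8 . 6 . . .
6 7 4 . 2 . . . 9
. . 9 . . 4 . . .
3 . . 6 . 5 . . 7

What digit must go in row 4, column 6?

9

Cell row 4, column 6 itself could take any of {3, 9} by direct elimination.
Consider where 9 can go in column 6.
row 1, column 6 is out (box 2 already has a 9).
row 2, column 6 is out (row 2 already has a 9).
row 3, column 6 is out (box 2 already has a 9).
row 7, column 6 is out (row 7 already has a 9).
So the only cell in column 6 that can hold 9 is row 4, column 6.
Therefore row 4, column 6 = 9.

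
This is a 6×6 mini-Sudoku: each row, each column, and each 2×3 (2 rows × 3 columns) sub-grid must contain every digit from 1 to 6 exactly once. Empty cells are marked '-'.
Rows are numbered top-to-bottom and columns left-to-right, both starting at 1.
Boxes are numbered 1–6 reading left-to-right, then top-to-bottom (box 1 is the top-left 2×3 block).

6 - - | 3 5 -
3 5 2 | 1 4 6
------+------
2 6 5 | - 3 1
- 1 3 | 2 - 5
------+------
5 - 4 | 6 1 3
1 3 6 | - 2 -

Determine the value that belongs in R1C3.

1

Row 1 already contains {3, 5, 6}.
Column 3 already contains {2, 3, 4, 5, 6}.
Its 2×3 block (box 1) already contains {2, 3, 5, 6}.
The only value from 1–6 not eliminated is 1, so R1C3 = 1.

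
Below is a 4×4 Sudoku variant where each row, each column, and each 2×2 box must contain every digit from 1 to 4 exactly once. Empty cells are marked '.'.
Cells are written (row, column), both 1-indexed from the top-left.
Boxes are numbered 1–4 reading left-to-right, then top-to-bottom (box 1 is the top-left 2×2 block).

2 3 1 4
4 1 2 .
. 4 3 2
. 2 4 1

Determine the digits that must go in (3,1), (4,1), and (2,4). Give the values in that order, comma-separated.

For (3,1):
  Row 3 already contains {2, 3, 4}.
  Column 1 already contains {2, 4}.
  Its 2×2 block (box 3) already contains {2, 4}.
  The only value from 1–4 not eliminated is 1, so (3,1) = 1.
For (4,1):
  Row 4 already contains {1, 2, 4}.
  Column 1 already contains {2, 4}.
  Its 2×2 block (box 3) already contains {2, 4}.
  The only value from 1–4 not eliminated is 3, so (4,1) = 3.
For (2,4):
  Row 2 already contains {1, 2, 4}.
  Column 4 already contains {1, 2, 4}.
  Its 2×2 block (box 2) already contains {1, 2, 4}.
  The only value from 1–4 not eliminated is 3, so (2,4) = 3.

1,3,3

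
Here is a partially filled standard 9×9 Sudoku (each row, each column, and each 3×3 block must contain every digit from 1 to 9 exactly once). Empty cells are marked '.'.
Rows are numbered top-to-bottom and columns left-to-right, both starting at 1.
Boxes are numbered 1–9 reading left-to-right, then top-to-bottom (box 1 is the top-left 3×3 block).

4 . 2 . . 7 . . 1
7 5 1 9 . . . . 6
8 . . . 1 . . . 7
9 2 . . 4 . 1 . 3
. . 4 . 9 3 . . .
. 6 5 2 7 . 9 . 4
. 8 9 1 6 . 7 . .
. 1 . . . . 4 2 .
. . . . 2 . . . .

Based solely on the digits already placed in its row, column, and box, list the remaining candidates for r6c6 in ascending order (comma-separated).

Row 6 already contains {2, 4, 5, 6, 7, 9}.
Column 6 already contains {3, 7}.
Its 3×3 block (box 5) already contains {2, 3, 4, 7, 9}.
Removing those from 1–9 leaves {1, 8} as the candidates for r6c6.

1,8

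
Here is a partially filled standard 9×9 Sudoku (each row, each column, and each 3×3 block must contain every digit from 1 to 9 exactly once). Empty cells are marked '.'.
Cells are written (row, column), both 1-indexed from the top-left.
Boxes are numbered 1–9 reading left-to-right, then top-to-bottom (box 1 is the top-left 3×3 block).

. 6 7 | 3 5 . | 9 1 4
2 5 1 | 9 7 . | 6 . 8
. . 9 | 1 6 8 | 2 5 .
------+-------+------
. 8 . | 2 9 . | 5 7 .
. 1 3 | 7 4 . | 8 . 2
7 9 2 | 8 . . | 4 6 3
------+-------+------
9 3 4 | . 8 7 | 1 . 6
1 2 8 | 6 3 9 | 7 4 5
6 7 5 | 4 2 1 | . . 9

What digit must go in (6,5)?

1

Row 6 already contains {2, 3, 4, 6, 7, 8, 9}.
Column 5 already contains {2, 3, 4, 5, 6, 7, 8, 9}.
Its 3×3 block (box 5) already contains {2, 4, 7, 8, 9}.
The only value from 1–9 not eliminated is 1, so (6,5) = 1.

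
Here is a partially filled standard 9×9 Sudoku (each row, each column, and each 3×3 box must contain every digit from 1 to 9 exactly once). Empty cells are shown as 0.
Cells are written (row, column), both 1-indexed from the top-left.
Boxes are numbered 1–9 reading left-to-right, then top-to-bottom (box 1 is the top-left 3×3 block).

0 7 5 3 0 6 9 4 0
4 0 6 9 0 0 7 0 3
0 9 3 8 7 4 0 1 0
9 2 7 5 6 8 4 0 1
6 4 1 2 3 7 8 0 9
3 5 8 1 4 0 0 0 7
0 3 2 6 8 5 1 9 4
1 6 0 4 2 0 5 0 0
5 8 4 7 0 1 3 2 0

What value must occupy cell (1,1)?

Cell (1,1) itself could take any of {2, 8} by direct elimination.
Consider where 8 can go in column 1.
(3,1) is out (row 3 already has a 8).
(7,1) is out (row 7 already has a 8).
So the only cell in column 1 that can hold 8 is (1,1).
Therefore (1,1) = 8.

8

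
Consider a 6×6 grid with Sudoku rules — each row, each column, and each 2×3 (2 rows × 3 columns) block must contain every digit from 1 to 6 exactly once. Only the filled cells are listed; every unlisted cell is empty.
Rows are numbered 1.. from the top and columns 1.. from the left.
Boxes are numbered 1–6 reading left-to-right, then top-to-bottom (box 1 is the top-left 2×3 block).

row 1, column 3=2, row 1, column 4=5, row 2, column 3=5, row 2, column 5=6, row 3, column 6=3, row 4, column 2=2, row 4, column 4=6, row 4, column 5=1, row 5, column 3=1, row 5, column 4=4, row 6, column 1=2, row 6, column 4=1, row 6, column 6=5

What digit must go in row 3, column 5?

Cell row 3, column 5 itself could take any of {2, 4, 5} by direct elimination.
Consider where 5 can go in column 5.
row 1, column 5 is out (row 1 already has a 5).
row 5, column 5 is out (box 6 already has a 5).
row 6, column 5 is out (row 6 already has a 5).
So the only cell in column 5 that can hold 5 is row 3, column 5.
Therefore row 3, column 5 = 5.

5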